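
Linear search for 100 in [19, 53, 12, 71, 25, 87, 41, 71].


i=0: 19!=100
i=1: 53!=100
i=2: 12!=100
i=3: 71!=100
i=4: 25!=100
i=5: 87!=100
i=6: 41!=100
i=7: 71!=100

Not found, 8 comps


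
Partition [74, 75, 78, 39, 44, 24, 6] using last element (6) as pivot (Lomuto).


Pivot: 6
Place pivot at 0: [6, 75, 78, 39, 44, 24, 74]

Partitioned: [6, 75, 78, 39, 44, 24, 74]


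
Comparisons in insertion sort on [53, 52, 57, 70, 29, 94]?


Algorithm: insertion sort
Input: [53, 52, 57, 70, 29, 94]
Sorted: [29, 52, 53, 57, 70, 94]

8


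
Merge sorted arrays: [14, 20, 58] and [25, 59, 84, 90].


Take 14 from A
Take 20 from A
Take 25 from B
Take 58 from A

Merged: [14, 20, 25, 58, 59, 84, 90]


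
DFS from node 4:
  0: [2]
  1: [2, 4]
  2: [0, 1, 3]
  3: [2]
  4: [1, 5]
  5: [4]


Visit 4, push [5, 1]
Visit 1, push [2]
Visit 2, push [3, 0]
Visit 0, push []
Visit 3, push []
Visit 5, push []

DFS order: [4, 1, 2, 0, 3, 5]


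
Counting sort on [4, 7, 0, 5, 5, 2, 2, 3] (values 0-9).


Input: [4, 7, 0, 5, 5, 2, 2, 3]
Counts: [1, 0, 2, 1, 1, 2, 0, 1, 0, 0]

Sorted: [0, 2, 2, 3, 4, 5, 5, 7]


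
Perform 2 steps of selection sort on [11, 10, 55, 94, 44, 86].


Initial: [11, 10, 55, 94, 44, 86]
Step 1: min=10 at 1
  Swap: [10, 11, 55, 94, 44, 86]
Step 2: min=11 at 1
  Swap: [10, 11, 55, 94, 44, 86]

After 2 steps: [10, 11, 55, 94, 44, 86]


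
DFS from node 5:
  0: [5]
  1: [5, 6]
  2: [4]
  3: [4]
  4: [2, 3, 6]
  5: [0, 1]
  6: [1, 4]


Visit 5, push [1, 0]
Visit 0, push []
Visit 1, push [6]
Visit 6, push [4]
Visit 4, push [3, 2]
Visit 2, push []
Visit 3, push []

DFS order: [5, 0, 1, 6, 4, 2, 3]


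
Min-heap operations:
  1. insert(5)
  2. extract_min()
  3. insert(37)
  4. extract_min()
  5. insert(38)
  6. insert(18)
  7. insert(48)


insert(5) -> [5]
extract_min()->5, []
insert(37) -> [37]
extract_min()->37, []
insert(38) -> [38]
insert(18) -> [18, 38]
insert(48) -> [18, 38, 48]

Final heap: [18, 38, 48]


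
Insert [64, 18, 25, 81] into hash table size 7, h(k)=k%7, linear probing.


Insert 64: h=1 -> slot 1
Insert 18: h=4 -> slot 4
Insert 25: h=4, 1 probes -> slot 5
Insert 81: h=4, 2 probes -> slot 6

Table: [None, 64, None, None, 18, 25, 81]


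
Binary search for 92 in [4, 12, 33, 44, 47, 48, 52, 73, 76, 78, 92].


Step 1: lo=0, hi=10, mid=5, val=48
Step 2: lo=6, hi=10, mid=8, val=76
Step 3: lo=9, hi=10, mid=9, val=78
Step 4: lo=10, hi=10, mid=10, val=92

Found at index 10


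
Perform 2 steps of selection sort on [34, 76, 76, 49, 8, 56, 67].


Initial: [34, 76, 76, 49, 8, 56, 67]
Step 1: min=8 at 4
  Swap: [8, 76, 76, 49, 34, 56, 67]
Step 2: min=34 at 4
  Swap: [8, 34, 76, 49, 76, 56, 67]

After 2 steps: [8, 34, 76, 49, 76, 56, 67]


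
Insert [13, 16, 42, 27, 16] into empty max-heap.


Insert 13: [13]
Insert 16: [16, 13]
Insert 42: [42, 13, 16]
Insert 27: [42, 27, 16, 13]
Insert 16: [42, 27, 16, 13, 16]

Final heap: [42, 27, 16, 13, 16]


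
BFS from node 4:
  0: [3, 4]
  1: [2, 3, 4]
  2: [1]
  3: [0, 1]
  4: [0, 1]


Visit 4, enqueue [0, 1]
Visit 0, enqueue [3]
Visit 1, enqueue [2]
Visit 3, enqueue []
Visit 2, enqueue []

BFS order: [4, 0, 1, 3, 2]


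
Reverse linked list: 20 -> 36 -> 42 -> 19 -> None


Step 1: curr=20, set curr.next=prev(None) | reversed so far: 20
Step 2: curr=36, set curr.next=prev(20) | reversed so far: 36 -> 20
Step 3: curr=42, set curr.next=prev(36) | reversed so far: 42 -> 36 -> 20
Step 4: curr=19, set curr.next=prev(42) | reversed so far: 19 -> 42 -> 36 -> 20

19 -> 42 -> 36 -> 20 -> None


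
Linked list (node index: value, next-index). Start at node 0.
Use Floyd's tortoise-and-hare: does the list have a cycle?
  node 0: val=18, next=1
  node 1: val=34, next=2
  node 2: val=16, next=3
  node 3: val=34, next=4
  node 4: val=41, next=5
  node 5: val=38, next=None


Floyd's tortoise (slow, +1) and hare (fast, +2):
  init: slow=0, fast=0
  step 1: slow=1, fast=2
  step 2: slow=2, fast=4
  step 3: fast 4->5->None, no cycle

Cycle: no


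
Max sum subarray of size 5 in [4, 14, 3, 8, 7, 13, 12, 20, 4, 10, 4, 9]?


[0:5]: 36
[1:6]: 45
[2:7]: 43
[3:8]: 60
[4:9]: 56
[5:10]: 59
[6:11]: 50
[7:12]: 47

Max: 60 at [3:8]


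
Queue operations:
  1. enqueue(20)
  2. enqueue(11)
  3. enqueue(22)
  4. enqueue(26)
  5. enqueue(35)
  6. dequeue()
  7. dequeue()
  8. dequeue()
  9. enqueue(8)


enqueue(20) -> [20]
enqueue(11) -> [20, 11]
enqueue(22) -> [20, 11, 22]
enqueue(26) -> [20, 11, 22, 26]
enqueue(35) -> [20, 11, 22, 26, 35]
dequeue()->20, [11, 22, 26, 35]
dequeue()->11, [22, 26, 35]
dequeue()->22, [26, 35]
enqueue(8) -> [26, 35, 8]

Final queue: [26, 35, 8]


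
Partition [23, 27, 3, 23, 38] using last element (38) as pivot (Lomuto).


Pivot: 38
  23 <= 38: advance i (no swap)
  27 <= 38: advance i (no swap)
  3 <= 38: advance i (no swap)
  23 <= 38: advance i (no swap)
Place pivot at 4: [23, 27, 3, 23, 38]

Partitioned: [23, 27, 3, 23, 38]


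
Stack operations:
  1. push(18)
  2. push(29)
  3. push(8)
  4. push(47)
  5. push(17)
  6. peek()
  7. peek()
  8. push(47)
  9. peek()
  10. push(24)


push(18) -> [18]
push(29) -> [18, 29]
push(8) -> [18, 29, 8]
push(47) -> [18, 29, 8, 47]
push(17) -> [18, 29, 8, 47, 17]
peek()->17
peek()->17
push(47) -> [18, 29, 8, 47, 17, 47]
peek()->47
push(24) -> [18, 29, 8, 47, 17, 47, 24]

Final stack: [18, 29, 8, 47, 17, 47, 24]


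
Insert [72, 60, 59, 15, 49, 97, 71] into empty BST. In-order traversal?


Insert 72: root
Insert 60: L from 72
Insert 59: L from 72 -> L from 60
Insert 15: L from 72 -> L from 60 -> L from 59
Insert 49: L from 72 -> L from 60 -> L from 59 -> R from 15
Insert 97: R from 72
Insert 71: L from 72 -> R from 60

In-order: [15, 49, 59, 60, 71, 72, 97]


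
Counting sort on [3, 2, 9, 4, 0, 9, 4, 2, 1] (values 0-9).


Input: [3, 2, 9, 4, 0, 9, 4, 2, 1]
Counts: [1, 1, 2, 1, 2, 0, 0, 0, 0, 2]

Sorted: [0, 1, 2, 2, 3, 4, 4, 9, 9]


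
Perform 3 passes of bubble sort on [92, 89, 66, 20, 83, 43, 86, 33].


Initial: [92, 89, 66, 20, 83, 43, 86, 33]
Pass 1: [89, 66, 20, 83, 43, 86, 33, 92] (7 swaps)
Pass 2: [66, 20, 83, 43, 86, 33, 89, 92] (6 swaps)
Pass 3: [20, 66, 43, 83, 33, 86, 89, 92] (3 swaps)

After 3 passes: [20, 66, 43, 83, 33, 86, 89, 92]


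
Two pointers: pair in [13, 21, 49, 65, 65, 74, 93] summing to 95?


lo=0(13)+hi=6(93)=106
lo=0(13)+hi=5(74)=87
lo=1(21)+hi=5(74)=95

Yes: 21+74=95


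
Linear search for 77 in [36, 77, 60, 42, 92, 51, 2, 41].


i=0: 36!=77
i=1: 77==77 found!

Found at 1, 2 comps


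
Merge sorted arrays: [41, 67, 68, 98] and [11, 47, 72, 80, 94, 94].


Take 11 from B
Take 41 from A
Take 47 from B
Take 67 from A
Take 68 from A
Take 72 from B
Take 80 from B
Take 94 from B
Take 94 from B

Merged: [11, 41, 47, 67, 68, 72, 80, 94, 94, 98]


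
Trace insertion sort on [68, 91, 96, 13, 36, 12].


Initial: [68, 91, 96, 13, 36, 12]
Insert 91: [68, 91, 96, 13, 36, 12]
Insert 96: [68, 91, 96, 13, 36, 12]
Insert 13: [13, 68, 91, 96, 36, 12]
Insert 36: [13, 36, 68, 91, 96, 12]
Insert 12: [12, 13, 36, 68, 91, 96]

Sorted: [12, 13, 36, 68, 91, 96]


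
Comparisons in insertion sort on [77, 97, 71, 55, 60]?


Algorithm: insertion sort
Input: [77, 97, 71, 55, 60]
Sorted: [55, 60, 71, 77, 97]

10


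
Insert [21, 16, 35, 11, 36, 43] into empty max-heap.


Insert 21: [21]
Insert 16: [21, 16]
Insert 35: [35, 16, 21]
Insert 11: [35, 16, 21, 11]
Insert 36: [36, 35, 21, 11, 16]
Insert 43: [43, 35, 36, 11, 16, 21]

Final heap: [43, 35, 36, 11, 16, 21]


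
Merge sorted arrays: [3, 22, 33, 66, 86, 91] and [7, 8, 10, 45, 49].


Take 3 from A
Take 7 from B
Take 8 from B
Take 10 from B
Take 22 from A
Take 33 from A
Take 45 from B
Take 49 from B

Merged: [3, 7, 8, 10, 22, 33, 45, 49, 66, 86, 91]


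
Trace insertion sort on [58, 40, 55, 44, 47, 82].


Initial: [58, 40, 55, 44, 47, 82]
Insert 40: [40, 58, 55, 44, 47, 82]
Insert 55: [40, 55, 58, 44, 47, 82]
Insert 44: [40, 44, 55, 58, 47, 82]
Insert 47: [40, 44, 47, 55, 58, 82]
Insert 82: [40, 44, 47, 55, 58, 82]

Sorted: [40, 44, 47, 55, 58, 82]


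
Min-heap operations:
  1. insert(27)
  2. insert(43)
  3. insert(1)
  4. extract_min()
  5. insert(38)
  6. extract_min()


insert(27) -> [27]
insert(43) -> [27, 43]
insert(1) -> [1, 43, 27]
extract_min()->1, [27, 43]
insert(38) -> [27, 43, 38]
extract_min()->27, [38, 43]

Final heap: [38, 43]


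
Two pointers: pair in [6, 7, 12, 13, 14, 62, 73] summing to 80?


lo=0(6)+hi=6(73)=79
lo=1(7)+hi=6(73)=80

Yes: 7+73=80


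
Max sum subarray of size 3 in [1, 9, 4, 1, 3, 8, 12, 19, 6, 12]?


[0:3]: 14
[1:4]: 14
[2:5]: 8
[3:6]: 12
[4:7]: 23
[5:8]: 39
[6:9]: 37
[7:10]: 37

Max: 39 at [5:8]


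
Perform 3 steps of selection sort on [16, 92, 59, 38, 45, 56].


Initial: [16, 92, 59, 38, 45, 56]
Step 1: min=16 at 0
  Swap: [16, 92, 59, 38, 45, 56]
Step 2: min=38 at 3
  Swap: [16, 38, 59, 92, 45, 56]
Step 3: min=45 at 4
  Swap: [16, 38, 45, 92, 59, 56]

After 3 steps: [16, 38, 45, 92, 59, 56]


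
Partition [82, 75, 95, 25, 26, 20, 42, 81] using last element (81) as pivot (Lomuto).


Pivot: 81
  75 <= 81: swap -> [75, 82, 95, 25, 26, 20, 42, 81]
  25 <= 81: swap -> [75, 25, 95, 82, 26, 20, 42, 81]
  26 <= 81: swap -> [75, 25, 26, 82, 95, 20, 42, 81]
  20 <= 81: swap -> [75, 25, 26, 20, 95, 82, 42, 81]
  42 <= 81: swap -> [75, 25, 26, 20, 42, 82, 95, 81]
Place pivot at 5: [75, 25, 26, 20, 42, 81, 95, 82]

Partitioned: [75, 25, 26, 20, 42, 81, 95, 82]


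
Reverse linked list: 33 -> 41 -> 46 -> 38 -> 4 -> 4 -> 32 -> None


Step 1: curr=33, set curr.next=prev(None) | reversed so far: 33
Step 2: curr=41, set curr.next=prev(33) | reversed so far: 41 -> 33
Step 3: curr=46, set curr.next=prev(41) | reversed so far: 46 -> 41 -> 33
Step 4: curr=38, set curr.next=prev(46) | reversed so far: 38 -> 46 -> 41 -> 33
Step 5: curr=4, set curr.next=prev(38) | reversed so far: 4 -> 38 -> 46 -> 41 -> 33
Step 6: curr=4, set curr.next=prev(4) | reversed so far: 4 -> 4 -> 38 -> 46 -> 41 -> 33
Step 7: curr=32, set curr.next=prev(4) | reversed so far: 32 -> 4 -> 4 -> 38 -> 46 -> 41 -> 33

32 -> 4 -> 4 -> 38 -> 46 -> 41 -> 33 -> None


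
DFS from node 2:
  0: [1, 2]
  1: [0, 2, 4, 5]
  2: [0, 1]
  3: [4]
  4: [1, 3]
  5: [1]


Visit 2, push [1, 0]
Visit 0, push [1]
Visit 1, push [5, 4]
Visit 4, push [3]
Visit 3, push []
Visit 5, push []

DFS order: [2, 0, 1, 4, 3, 5]


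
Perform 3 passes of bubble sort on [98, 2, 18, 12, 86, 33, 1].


Initial: [98, 2, 18, 12, 86, 33, 1]
Pass 1: [2, 18, 12, 86, 33, 1, 98] (6 swaps)
Pass 2: [2, 12, 18, 33, 1, 86, 98] (3 swaps)
Pass 3: [2, 12, 18, 1, 33, 86, 98] (1 swaps)

After 3 passes: [2, 12, 18, 1, 33, 86, 98]


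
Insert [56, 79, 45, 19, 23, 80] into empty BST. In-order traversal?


Insert 56: root
Insert 79: R from 56
Insert 45: L from 56
Insert 19: L from 56 -> L from 45
Insert 23: L from 56 -> L from 45 -> R from 19
Insert 80: R from 56 -> R from 79

In-order: [19, 23, 45, 56, 79, 80]


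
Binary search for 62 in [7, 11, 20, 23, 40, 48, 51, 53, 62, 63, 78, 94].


Step 1: lo=0, hi=11, mid=5, val=48
Step 2: lo=6, hi=11, mid=8, val=62

Found at index 8


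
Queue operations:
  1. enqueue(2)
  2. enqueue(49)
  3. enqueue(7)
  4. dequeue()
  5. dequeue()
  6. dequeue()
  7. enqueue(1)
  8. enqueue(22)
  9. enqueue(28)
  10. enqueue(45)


enqueue(2) -> [2]
enqueue(49) -> [2, 49]
enqueue(7) -> [2, 49, 7]
dequeue()->2, [49, 7]
dequeue()->49, [7]
dequeue()->7, []
enqueue(1) -> [1]
enqueue(22) -> [1, 22]
enqueue(28) -> [1, 22, 28]
enqueue(45) -> [1, 22, 28, 45]

Final queue: [1, 22, 28, 45]


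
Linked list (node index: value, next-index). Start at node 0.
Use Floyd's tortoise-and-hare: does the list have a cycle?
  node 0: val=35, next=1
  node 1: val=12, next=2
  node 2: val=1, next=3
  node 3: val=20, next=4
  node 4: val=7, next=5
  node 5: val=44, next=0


Floyd's tortoise (slow, +1) and hare (fast, +2):
  init: slow=0, fast=0
  step 1: slow=1, fast=2
  step 2: slow=2, fast=4
  step 3: slow=3, fast=0
  step 4: slow=4, fast=2
  step 5: slow=5, fast=4
  step 6: slow=0, fast=0
  slow == fast at node 0: cycle detected

Cycle: yes


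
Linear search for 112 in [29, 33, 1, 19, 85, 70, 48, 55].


i=0: 29!=112
i=1: 33!=112
i=2: 1!=112
i=3: 19!=112
i=4: 85!=112
i=5: 70!=112
i=6: 48!=112
i=7: 55!=112

Not found, 8 comps


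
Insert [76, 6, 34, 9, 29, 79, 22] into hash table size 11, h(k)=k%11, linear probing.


Insert 76: h=10 -> slot 10
Insert 6: h=6 -> slot 6
Insert 34: h=1 -> slot 1
Insert 9: h=9 -> slot 9
Insert 29: h=7 -> slot 7
Insert 79: h=2 -> slot 2
Insert 22: h=0 -> slot 0

Table: [22, 34, 79, None, None, None, 6, 29, None, 9, 76]


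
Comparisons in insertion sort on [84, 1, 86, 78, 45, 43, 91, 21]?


Algorithm: insertion sort
Input: [84, 1, 86, 78, 45, 43, 91, 21]
Sorted: [1, 21, 43, 45, 78, 84, 86, 91]

22


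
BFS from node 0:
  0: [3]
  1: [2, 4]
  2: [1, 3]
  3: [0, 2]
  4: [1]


Visit 0, enqueue [3]
Visit 3, enqueue [2]
Visit 2, enqueue [1]
Visit 1, enqueue [4]
Visit 4, enqueue []

BFS order: [0, 3, 2, 1, 4]


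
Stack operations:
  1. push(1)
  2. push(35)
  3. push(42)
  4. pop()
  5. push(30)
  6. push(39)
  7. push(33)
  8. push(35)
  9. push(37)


push(1) -> [1]
push(35) -> [1, 35]
push(42) -> [1, 35, 42]
pop()->42, [1, 35]
push(30) -> [1, 35, 30]
push(39) -> [1, 35, 30, 39]
push(33) -> [1, 35, 30, 39, 33]
push(35) -> [1, 35, 30, 39, 33, 35]
push(37) -> [1, 35, 30, 39, 33, 35, 37]

Final stack: [1, 35, 30, 39, 33, 35, 37]


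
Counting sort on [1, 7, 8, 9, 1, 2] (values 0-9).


Input: [1, 7, 8, 9, 1, 2]
Counts: [0, 2, 1, 0, 0, 0, 0, 1, 1, 1]

Sorted: [1, 1, 2, 7, 8, 9]


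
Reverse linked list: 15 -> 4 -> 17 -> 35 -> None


Step 1: curr=15, set curr.next=prev(None) | reversed so far: 15
Step 2: curr=4, set curr.next=prev(15) | reversed so far: 4 -> 15
Step 3: curr=17, set curr.next=prev(4) | reversed so far: 17 -> 4 -> 15
Step 4: curr=35, set curr.next=prev(17) | reversed so far: 35 -> 17 -> 4 -> 15

35 -> 17 -> 4 -> 15 -> None


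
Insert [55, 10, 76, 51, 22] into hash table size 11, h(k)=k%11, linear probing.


Insert 55: h=0 -> slot 0
Insert 10: h=10 -> slot 10
Insert 76: h=10, 2 probes -> slot 1
Insert 51: h=7 -> slot 7
Insert 22: h=0, 2 probes -> slot 2

Table: [55, 76, 22, None, None, None, None, 51, None, None, 10]


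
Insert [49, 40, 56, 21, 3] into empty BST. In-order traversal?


Insert 49: root
Insert 40: L from 49
Insert 56: R from 49
Insert 21: L from 49 -> L from 40
Insert 3: L from 49 -> L from 40 -> L from 21

In-order: [3, 21, 40, 49, 56]


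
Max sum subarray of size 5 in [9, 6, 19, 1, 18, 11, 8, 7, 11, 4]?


[0:5]: 53
[1:6]: 55
[2:7]: 57
[3:8]: 45
[4:9]: 55
[5:10]: 41

Max: 57 at [2:7]


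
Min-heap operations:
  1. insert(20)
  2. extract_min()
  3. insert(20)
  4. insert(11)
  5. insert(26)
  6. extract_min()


insert(20) -> [20]
extract_min()->20, []
insert(20) -> [20]
insert(11) -> [11, 20]
insert(26) -> [11, 20, 26]
extract_min()->11, [20, 26]

Final heap: [20, 26]


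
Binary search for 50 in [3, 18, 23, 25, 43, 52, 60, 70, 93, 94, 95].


Step 1: lo=0, hi=10, mid=5, val=52
Step 2: lo=0, hi=4, mid=2, val=23
Step 3: lo=3, hi=4, mid=3, val=25
Step 4: lo=4, hi=4, mid=4, val=43

Not found


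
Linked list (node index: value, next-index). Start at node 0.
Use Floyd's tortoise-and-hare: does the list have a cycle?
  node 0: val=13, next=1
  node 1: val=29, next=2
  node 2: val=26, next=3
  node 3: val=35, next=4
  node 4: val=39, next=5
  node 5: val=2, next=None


Floyd's tortoise (slow, +1) and hare (fast, +2):
  init: slow=0, fast=0
  step 1: slow=1, fast=2
  step 2: slow=2, fast=4
  step 3: fast 4->5->None, no cycle

Cycle: no


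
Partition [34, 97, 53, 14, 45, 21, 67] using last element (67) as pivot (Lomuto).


Pivot: 67
  34 <= 67: advance i (no swap)
  53 <= 67: swap -> [34, 53, 97, 14, 45, 21, 67]
  14 <= 67: swap -> [34, 53, 14, 97, 45, 21, 67]
  45 <= 67: swap -> [34, 53, 14, 45, 97, 21, 67]
  21 <= 67: swap -> [34, 53, 14, 45, 21, 97, 67]
Place pivot at 5: [34, 53, 14, 45, 21, 67, 97]

Partitioned: [34, 53, 14, 45, 21, 67, 97]


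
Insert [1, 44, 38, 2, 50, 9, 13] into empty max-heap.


Insert 1: [1]
Insert 44: [44, 1]
Insert 38: [44, 1, 38]
Insert 2: [44, 2, 38, 1]
Insert 50: [50, 44, 38, 1, 2]
Insert 9: [50, 44, 38, 1, 2, 9]
Insert 13: [50, 44, 38, 1, 2, 9, 13]

Final heap: [50, 44, 38, 1, 2, 9, 13]


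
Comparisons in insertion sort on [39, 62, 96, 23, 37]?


Algorithm: insertion sort
Input: [39, 62, 96, 23, 37]
Sorted: [23, 37, 39, 62, 96]

9


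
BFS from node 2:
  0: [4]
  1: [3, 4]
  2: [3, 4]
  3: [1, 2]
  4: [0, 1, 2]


Visit 2, enqueue [3, 4]
Visit 3, enqueue [1]
Visit 4, enqueue [0]
Visit 1, enqueue []
Visit 0, enqueue []

BFS order: [2, 3, 4, 1, 0]


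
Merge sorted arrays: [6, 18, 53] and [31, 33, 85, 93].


Take 6 from A
Take 18 from A
Take 31 from B
Take 33 from B
Take 53 from A

Merged: [6, 18, 31, 33, 53, 85, 93]


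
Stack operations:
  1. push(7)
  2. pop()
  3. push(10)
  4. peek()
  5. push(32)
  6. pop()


push(7) -> [7]
pop()->7, []
push(10) -> [10]
peek()->10
push(32) -> [10, 32]
pop()->32, [10]

Final stack: [10]


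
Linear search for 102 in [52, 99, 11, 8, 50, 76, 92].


i=0: 52!=102
i=1: 99!=102
i=2: 11!=102
i=3: 8!=102
i=4: 50!=102
i=5: 76!=102
i=6: 92!=102

Not found, 7 comps


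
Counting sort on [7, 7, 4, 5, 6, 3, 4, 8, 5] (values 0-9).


Input: [7, 7, 4, 5, 6, 3, 4, 8, 5]
Counts: [0, 0, 0, 1, 2, 2, 1, 2, 1, 0]

Sorted: [3, 4, 4, 5, 5, 6, 7, 7, 8]


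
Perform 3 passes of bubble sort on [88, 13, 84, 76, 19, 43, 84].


Initial: [88, 13, 84, 76, 19, 43, 84]
Pass 1: [13, 84, 76, 19, 43, 84, 88] (6 swaps)
Pass 2: [13, 76, 19, 43, 84, 84, 88] (3 swaps)
Pass 3: [13, 19, 43, 76, 84, 84, 88] (2 swaps)

After 3 passes: [13, 19, 43, 76, 84, 84, 88]


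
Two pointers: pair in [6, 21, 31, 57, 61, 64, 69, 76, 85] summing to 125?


lo=0(6)+hi=8(85)=91
lo=1(21)+hi=8(85)=106
lo=2(31)+hi=8(85)=116
lo=3(57)+hi=8(85)=142
lo=3(57)+hi=7(76)=133
lo=3(57)+hi=6(69)=126
lo=3(57)+hi=5(64)=121
lo=4(61)+hi=5(64)=125

Yes: 61+64=125


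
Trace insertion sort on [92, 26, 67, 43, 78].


Initial: [92, 26, 67, 43, 78]
Insert 26: [26, 92, 67, 43, 78]
Insert 67: [26, 67, 92, 43, 78]
Insert 43: [26, 43, 67, 92, 78]
Insert 78: [26, 43, 67, 78, 92]

Sorted: [26, 43, 67, 78, 92]


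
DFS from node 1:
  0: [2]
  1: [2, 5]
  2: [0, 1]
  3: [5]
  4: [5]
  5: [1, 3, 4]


Visit 1, push [5, 2]
Visit 2, push [0]
Visit 0, push []
Visit 5, push [4, 3]
Visit 3, push []
Visit 4, push []

DFS order: [1, 2, 0, 5, 3, 4]


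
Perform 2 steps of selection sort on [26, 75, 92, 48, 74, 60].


Initial: [26, 75, 92, 48, 74, 60]
Step 1: min=26 at 0
  Swap: [26, 75, 92, 48, 74, 60]
Step 2: min=48 at 3
  Swap: [26, 48, 92, 75, 74, 60]

After 2 steps: [26, 48, 92, 75, 74, 60]


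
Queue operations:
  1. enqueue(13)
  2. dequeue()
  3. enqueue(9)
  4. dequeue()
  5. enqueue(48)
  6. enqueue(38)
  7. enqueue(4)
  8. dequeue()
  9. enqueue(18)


enqueue(13) -> [13]
dequeue()->13, []
enqueue(9) -> [9]
dequeue()->9, []
enqueue(48) -> [48]
enqueue(38) -> [48, 38]
enqueue(4) -> [48, 38, 4]
dequeue()->48, [38, 4]
enqueue(18) -> [38, 4, 18]

Final queue: [38, 4, 18]


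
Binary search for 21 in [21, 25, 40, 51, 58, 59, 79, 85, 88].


Step 1: lo=0, hi=8, mid=4, val=58
Step 2: lo=0, hi=3, mid=1, val=25
Step 3: lo=0, hi=0, mid=0, val=21

Found at index 0


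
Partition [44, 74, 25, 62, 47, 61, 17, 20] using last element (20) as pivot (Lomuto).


Pivot: 20
  17 <= 20: swap -> [17, 74, 25, 62, 47, 61, 44, 20]
Place pivot at 1: [17, 20, 25, 62, 47, 61, 44, 74]

Partitioned: [17, 20, 25, 62, 47, 61, 44, 74]


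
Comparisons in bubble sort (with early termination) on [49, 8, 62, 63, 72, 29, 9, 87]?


Algorithm: bubble sort (with early termination)
Input: [49, 8, 62, 63, 72, 29, 9, 87]
Sorted: [8, 9, 29, 49, 62, 63, 72, 87]

27


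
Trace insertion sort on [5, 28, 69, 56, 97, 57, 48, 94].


Initial: [5, 28, 69, 56, 97, 57, 48, 94]
Insert 28: [5, 28, 69, 56, 97, 57, 48, 94]
Insert 69: [5, 28, 69, 56, 97, 57, 48, 94]
Insert 56: [5, 28, 56, 69, 97, 57, 48, 94]
Insert 97: [5, 28, 56, 69, 97, 57, 48, 94]
Insert 57: [5, 28, 56, 57, 69, 97, 48, 94]
Insert 48: [5, 28, 48, 56, 57, 69, 97, 94]
Insert 94: [5, 28, 48, 56, 57, 69, 94, 97]

Sorted: [5, 28, 48, 56, 57, 69, 94, 97]


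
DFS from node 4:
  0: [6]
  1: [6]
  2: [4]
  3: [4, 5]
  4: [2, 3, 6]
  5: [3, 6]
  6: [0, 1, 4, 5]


Visit 4, push [6, 3, 2]
Visit 2, push []
Visit 3, push [5]
Visit 5, push [6]
Visit 6, push [1, 0]
Visit 0, push []
Visit 1, push []

DFS order: [4, 2, 3, 5, 6, 0, 1]


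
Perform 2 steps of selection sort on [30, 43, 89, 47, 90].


Initial: [30, 43, 89, 47, 90]
Step 1: min=30 at 0
  Swap: [30, 43, 89, 47, 90]
Step 2: min=43 at 1
  Swap: [30, 43, 89, 47, 90]

After 2 steps: [30, 43, 89, 47, 90]


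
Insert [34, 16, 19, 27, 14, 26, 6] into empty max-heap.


Insert 34: [34]
Insert 16: [34, 16]
Insert 19: [34, 16, 19]
Insert 27: [34, 27, 19, 16]
Insert 14: [34, 27, 19, 16, 14]
Insert 26: [34, 27, 26, 16, 14, 19]
Insert 6: [34, 27, 26, 16, 14, 19, 6]

Final heap: [34, 27, 26, 16, 14, 19, 6]


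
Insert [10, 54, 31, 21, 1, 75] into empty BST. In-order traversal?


Insert 10: root
Insert 54: R from 10
Insert 31: R from 10 -> L from 54
Insert 21: R from 10 -> L from 54 -> L from 31
Insert 1: L from 10
Insert 75: R from 10 -> R from 54

In-order: [1, 10, 21, 31, 54, 75]


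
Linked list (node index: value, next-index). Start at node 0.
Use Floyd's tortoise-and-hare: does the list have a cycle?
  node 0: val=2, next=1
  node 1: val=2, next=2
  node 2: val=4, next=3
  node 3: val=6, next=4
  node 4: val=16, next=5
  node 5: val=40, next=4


Floyd's tortoise (slow, +1) and hare (fast, +2):
  init: slow=0, fast=0
  step 1: slow=1, fast=2
  step 2: slow=2, fast=4
  step 3: slow=3, fast=4
  step 4: slow=4, fast=4
  slow == fast at node 4: cycle detected

Cycle: yes


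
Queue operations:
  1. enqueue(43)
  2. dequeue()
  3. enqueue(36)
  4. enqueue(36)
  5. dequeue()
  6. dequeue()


enqueue(43) -> [43]
dequeue()->43, []
enqueue(36) -> [36]
enqueue(36) -> [36, 36]
dequeue()->36, [36]
dequeue()->36, []

Final queue: []


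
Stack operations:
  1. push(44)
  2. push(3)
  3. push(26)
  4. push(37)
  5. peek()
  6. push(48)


push(44) -> [44]
push(3) -> [44, 3]
push(26) -> [44, 3, 26]
push(37) -> [44, 3, 26, 37]
peek()->37
push(48) -> [44, 3, 26, 37, 48]

Final stack: [44, 3, 26, 37, 48]


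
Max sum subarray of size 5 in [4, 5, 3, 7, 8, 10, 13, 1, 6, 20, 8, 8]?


[0:5]: 27
[1:6]: 33
[2:7]: 41
[3:8]: 39
[4:9]: 38
[5:10]: 50
[6:11]: 48
[7:12]: 43

Max: 50 at [5:10]


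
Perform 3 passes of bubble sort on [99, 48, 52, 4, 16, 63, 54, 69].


Initial: [99, 48, 52, 4, 16, 63, 54, 69]
Pass 1: [48, 52, 4, 16, 63, 54, 69, 99] (7 swaps)
Pass 2: [48, 4, 16, 52, 54, 63, 69, 99] (3 swaps)
Pass 3: [4, 16, 48, 52, 54, 63, 69, 99] (2 swaps)

After 3 passes: [4, 16, 48, 52, 54, 63, 69, 99]


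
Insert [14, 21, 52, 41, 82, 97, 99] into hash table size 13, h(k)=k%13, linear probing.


Insert 14: h=1 -> slot 1
Insert 21: h=8 -> slot 8
Insert 52: h=0 -> slot 0
Insert 41: h=2 -> slot 2
Insert 82: h=4 -> slot 4
Insert 97: h=6 -> slot 6
Insert 99: h=8, 1 probes -> slot 9

Table: [52, 14, 41, None, 82, None, 97, None, 21, 99, None, None, None]


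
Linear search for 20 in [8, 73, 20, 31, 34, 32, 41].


i=0: 8!=20
i=1: 73!=20
i=2: 20==20 found!

Found at 2, 3 comps


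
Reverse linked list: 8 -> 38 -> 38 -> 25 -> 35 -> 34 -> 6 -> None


Step 1: curr=8, set curr.next=prev(None) | reversed so far: 8
Step 2: curr=38, set curr.next=prev(8) | reversed so far: 38 -> 8
Step 3: curr=38, set curr.next=prev(38) | reversed so far: 38 -> 38 -> 8
Step 4: curr=25, set curr.next=prev(38) | reversed so far: 25 -> 38 -> 38 -> 8
Step 5: curr=35, set curr.next=prev(25) | reversed so far: 35 -> 25 -> 38 -> 38 -> 8
Step 6: curr=34, set curr.next=prev(35) | reversed so far: 34 -> 35 -> 25 -> 38 -> 38 -> 8
Step 7: curr=6, set curr.next=prev(34) | reversed so far: 6 -> 34 -> 35 -> 25 -> 38 -> 38 -> 8

6 -> 34 -> 35 -> 25 -> 38 -> 38 -> 8 -> None


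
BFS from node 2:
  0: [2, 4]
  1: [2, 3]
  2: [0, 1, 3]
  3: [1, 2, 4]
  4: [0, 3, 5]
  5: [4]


Visit 2, enqueue [0, 1, 3]
Visit 0, enqueue [4]
Visit 1, enqueue []
Visit 3, enqueue []
Visit 4, enqueue [5]
Visit 5, enqueue []

BFS order: [2, 0, 1, 3, 4, 5]


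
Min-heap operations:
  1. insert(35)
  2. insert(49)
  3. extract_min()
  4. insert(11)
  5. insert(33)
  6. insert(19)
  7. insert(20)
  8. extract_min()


insert(35) -> [35]
insert(49) -> [35, 49]
extract_min()->35, [49]
insert(11) -> [11, 49]
insert(33) -> [11, 49, 33]
insert(19) -> [11, 19, 33, 49]
insert(20) -> [11, 19, 33, 49, 20]
extract_min()->11, [19, 20, 33, 49]

Final heap: [19, 20, 33, 49]


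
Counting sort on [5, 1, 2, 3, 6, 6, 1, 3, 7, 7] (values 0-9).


Input: [5, 1, 2, 3, 6, 6, 1, 3, 7, 7]
Counts: [0, 2, 1, 2, 0, 1, 2, 2, 0, 0]

Sorted: [1, 1, 2, 3, 3, 5, 6, 6, 7, 7]


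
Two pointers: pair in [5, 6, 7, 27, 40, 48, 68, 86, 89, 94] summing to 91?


lo=0(5)+hi=9(94)=99
lo=0(5)+hi=8(89)=94
lo=0(5)+hi=7(86)=91

Yes: 5+86=91


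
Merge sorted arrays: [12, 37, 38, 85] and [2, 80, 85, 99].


Take 2 from B
Take 12 from A
Take 37 from A
Take 38 from A
Take 80 from B
Take 85 from A

Merged: [2, 12, 37, 38, 80, 85, 85, 99]


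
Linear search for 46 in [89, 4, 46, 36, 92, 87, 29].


i=0: 89!=46
i=1: 4!=46
i=2: 46==46 found!

Found at 2, 3 comps


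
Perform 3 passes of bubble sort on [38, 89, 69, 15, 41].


Initial: [38, 89, 69, 15, 41]
Pass 1: [38, 69, 15, 41, 89] (3 swaps)
Pass 2: [38, 15, 41, 69, 89] (2 swaps)
Pass 3: [15, 38, 41, 69, 89] (1 swaps)

After 3 passes: [15, 38, 41, 69, 89]


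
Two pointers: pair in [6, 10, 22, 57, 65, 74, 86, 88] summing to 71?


lo=0(6)+hi=7(88)=94
lo=0(6)+hi=6(86)=92
lo=0(6)+hi=5(74)=80
lo=0(6)+hi=4(65)=71

Yes: 6+65=71


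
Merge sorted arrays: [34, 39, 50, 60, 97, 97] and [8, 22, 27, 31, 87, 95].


Take 8 from B
Take 22 from B
Take 27 from B
Take 31 from B
Take 34 from A
Take 39 from A
Take 50 from A
Take 60 from A
Take 87 from B
Take 95 from B

Merged: [8, 22, 27, 31, 34, 39, 50, 60, 87, 95, 97, 97]


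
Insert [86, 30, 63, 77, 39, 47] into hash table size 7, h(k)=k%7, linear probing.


Insert 86: h=2 -> slot 2
Insert 30: h=2, 1 probes -> slot 3
Insert 63: h=0 -> slot 0
Insert 77: h=0, 1 probes -> slot 1
Insert 39: h=4 -> slot 4
Insert 47: h=5 -> slot 5

Table: [63, 77, 86, 30, 39, 47, None]


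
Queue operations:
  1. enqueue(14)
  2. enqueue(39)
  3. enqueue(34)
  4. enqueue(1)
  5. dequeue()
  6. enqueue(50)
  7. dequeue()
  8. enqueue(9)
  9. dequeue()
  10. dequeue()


enqueue(14) -> [14]
enqueue(39) -> [14, 39]
enqueue(34) -> [14, 39, 34]
enqueue(1) -> [14, 39, 34, 1]
dequeue()->14, [39, 34, 1]
enqueue(50) -> [39, 34, 1, 50]
dequeue()->39, [34, 1, 50]
enqueue(9) -> [34, 1, 50, 9]
dequeue()->34, [1, 50, 9]
dequeue()->1, [50, 9]

Final queue: [50, 9]


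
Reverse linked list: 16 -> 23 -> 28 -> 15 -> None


Step 1: curr=16, set curr.next=prev(None) | reversed so far: 16
Step 2: curr=23, set curr.next=prev(16) | reversed so far: 23 -> 16
Step 3: curr=28, set curr.next=prev(23) | reversed so far: 28 -> 23 -> 16
Step 4: curr=15, set curr.next=prev(28) | reversed so far: 15 -> 28 -> 23 -> 16

15 -> 28 -> 23 -> 16 -> None


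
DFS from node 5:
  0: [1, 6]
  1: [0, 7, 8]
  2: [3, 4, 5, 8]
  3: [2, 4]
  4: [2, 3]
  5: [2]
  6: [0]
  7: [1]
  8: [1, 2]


Visit 5, push [2]
Visit 2, push [8, 4, 3]
Visit 3, push [4]
Visit 4, push []
Visit 8, push [1]
Visit 1, push [7, 0]
Visit 0, push [6]
Visit 6, push []
Visit 7, push []

DFS order: [5, 2, 3, 4, 8, 1, 0, 6, 7]


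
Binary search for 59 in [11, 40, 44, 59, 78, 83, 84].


Step 1: lo=0, hi=6, mid=3, val=59

Found at index 3


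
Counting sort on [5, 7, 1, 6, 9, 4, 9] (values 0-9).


Input: [5, 7, 1, 6, 9, 4, 9]
Counts: [0, 1, 0, 0, 1, 1, 1, 1, 0, 2]

Sorted: [1, 4, 5, 6, 7, 9, 9]


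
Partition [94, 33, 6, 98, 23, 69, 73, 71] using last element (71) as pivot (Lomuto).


Pivot: 71
  33 <= 71: swap -> [33, 94, 6, 98, 23, 69, 73, 71]
  6 <= 71: swap -> [33, 6, 94, 98, 23, 69, 73, 71]
  23 <= 71: swap -> [33, 6, 23, 98, 94, 69, 73, 71]
  69 <= 71: swap -> [33, 6, 23, 69, 94, 98, 73, 71]
Place pivot at 4: [33, 6, 23, 69, 71, 98, 73, 94]

Partitioned: [33, 6, 23, 69, 71, 98, 73, 94]


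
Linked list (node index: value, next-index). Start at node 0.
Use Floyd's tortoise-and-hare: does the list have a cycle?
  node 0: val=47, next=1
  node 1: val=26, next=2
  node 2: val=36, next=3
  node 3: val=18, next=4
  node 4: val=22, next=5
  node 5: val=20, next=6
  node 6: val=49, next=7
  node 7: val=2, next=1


Floyd's tortoise (slow, +1) and hare (fast, +2):
  init: slow=0, fast=0
  step 1: slow=1, fast=2
  step 2: slow=2, fast=4
  step 3: slow=3, fast=6
  step 4: slow=4, fast=1
  step 5: slow=5, fast=3
  step 6: slow=6, fast=5
  step 7: slow=7, fast=7
  slow == fast at node 7: cycle detected

Cycle: yes


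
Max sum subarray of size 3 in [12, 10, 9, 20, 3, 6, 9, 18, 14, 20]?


[0:3]: 31
[1:4]: 39
[2:5]: 32
[3:6]: 29
[4:7]: 18
[5:8]: 33
[6:9]: 41
[7:10]: 52

Max: 52 at [7:10]


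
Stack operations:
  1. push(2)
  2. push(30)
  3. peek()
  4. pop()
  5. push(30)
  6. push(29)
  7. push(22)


push(2) -> [2]
push(30) -> [2, 30]
peek()->30
pop()->30, [2]
push(30) -> [2, 30]
push(29) -> [2, 30, 29]
push(22) -> [2, 30, 29, 22]

Final stack: [2, 30, 29, 22]


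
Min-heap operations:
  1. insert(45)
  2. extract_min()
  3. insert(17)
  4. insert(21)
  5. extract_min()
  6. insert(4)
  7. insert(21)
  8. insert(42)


insert(45) -> [45]
extract_min()->45, []
insert(17) -> [17]
insert(21) -> [17, 21]
extract_min()->17, [21]
insert(4) -> [4, 21]
insert(21) -> [4, 21, 21]
insert(42) -> [4, 21, 21, 42]

Final heap: [4, 21, 21, 42]


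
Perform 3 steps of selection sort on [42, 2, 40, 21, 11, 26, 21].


Initial: [42, 2, 40, 21, 11, 26, 21]
Step 1: min=2 at 1
  Swap: [2, 42, 40, 21, 11, 26, 21]
Step 2: min=11 at 4
  Swap: [2, 11, 40, 21, 42, 26, 21]
Step 3: min=21 at 3
  Swap: [2, 11, 21, 40, 42, 26, 21]

After 3 steps: [2, 11, 21, 40, 42, 26, 21]


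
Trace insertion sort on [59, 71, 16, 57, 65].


Initial: [59, 71, 16, 57, 65]
Insert 71: [59, 71, 16, 57, 65]
Insert 16: [16, 59, 71, 57, 65]
Insert 57: [16, 57, 59, 71, 65]
Insert 65: [16, 57, 59, 65, 71]

Sorted: [16, 57, 59, 65, 71]


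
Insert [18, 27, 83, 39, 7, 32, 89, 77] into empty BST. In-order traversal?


Insert 18: root
Insert 27: R from 18
Insert 83: R from 18 -> R from 27
Insert 39: R from 18 -> R from 27 -> L from 83
Insert 7: L from 18
Insert 32: R from 18 -> R from 27 -> L from 83 -> L from 39
Insert 89: R from 18 -> R from 27 -> R from 83
Insert 77: R from 18 -> R from 27 -> L from 83 -> R from 39

In-order: [7, 18, 27, 32, 39, 77, 83, 89]


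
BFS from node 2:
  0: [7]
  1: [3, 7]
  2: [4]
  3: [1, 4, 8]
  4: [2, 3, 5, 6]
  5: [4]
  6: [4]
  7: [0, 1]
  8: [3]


Visit 2, enqueue [4]
Visit 4, enqueue [3, 5, 6]
Visit 3, enqueue [1, 8]
Visit 5, enqueue []
Visit 6, enqueue []
Visit 1, enqueue [7]
Visit 8, enqueue []
Visit 7, enqueue [0]
Visit 0, enqueue []

BFS order: [2, 4, 3, 5, 6, 1, 8, 7, 0]


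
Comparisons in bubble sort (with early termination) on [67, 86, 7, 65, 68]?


Algorithm: bubble sort (with early termination)
Input: [67, 86, 7, 65, 68]
Sorted: [7, 65, 67, 68, 86]

9


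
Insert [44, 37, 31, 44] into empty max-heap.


Insert 44: [44]
Insert 37: [44, 37]
Insert 31: [44, 37, 31]
Insert 44: [44, 44, 31, 37]

Final heap: [44, 44, 31, 37]


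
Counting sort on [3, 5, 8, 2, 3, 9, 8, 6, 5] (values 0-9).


Input: [3, 5, 8, 2, 3, 9, 8, 6, 5]
Counts: [0, 0, 1, 2, 0, 2, 1, 0, 2, 1]

Sorted: [2, 3, 3, 5, 5, 6, 8, 8, 9]


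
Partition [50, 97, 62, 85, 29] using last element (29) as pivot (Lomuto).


Pivot: 29
Place pivot at 0: [29, 97, 62, 85, 50]

Partitioned: [29, 97, 62, 85, 50]


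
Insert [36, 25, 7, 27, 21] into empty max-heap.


Insert 36: [36]
Insert 25: [36, 25]
Insert 7: [36, 25, 7]
Insert 27: [36, 27, 7, 25]
Insert 21: [36, 27, 7, 25, 21]

Final heap: [36, 27, 7, 25, 21]


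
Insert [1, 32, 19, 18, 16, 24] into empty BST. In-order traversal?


Insert 1: root
Insert 32: R from 1
Insert 19: R from 1 -> L from 32
Insert 18: R from 1 -> L from 32 -> L from 19
Insert 16: R from 1 -> L from 32 -> L from 19 -> L from 18
Insert 24: R from 1 -> L from 32 -> R from 19

In-order: [1, 16, 18, 19, 24, 32]


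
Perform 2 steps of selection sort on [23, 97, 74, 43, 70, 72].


Initial: [23, 97, 74, 43, 70, 72]
Step 1: min=23 at 0
  Swap: [23, 97, 74, 43, 70, 72]
Step 2: min=43 at 3
  Swap: [23, 43, 74, 97, 70, 72]

After 2 steps: [23, 43, 74, 97, 70, 72]


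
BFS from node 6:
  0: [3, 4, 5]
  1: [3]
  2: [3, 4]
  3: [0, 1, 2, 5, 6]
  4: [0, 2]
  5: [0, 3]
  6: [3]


Visit 6, enqueue [3]
Visit 3, enqueue [0, 1, 2, 5]
Visit 0, enqueue [4]
Visit 1, enqueue []
Visit 2, enqueue []
Visit 5, enqueue []
Visit 4, enqueue []

BFS order: [6, 3, 0, 1, 2, 5, 4]


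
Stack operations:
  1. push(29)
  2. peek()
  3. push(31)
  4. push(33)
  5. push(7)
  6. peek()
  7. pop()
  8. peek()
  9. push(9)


push(29) -> [29]
peek()->29
push(31) -> [29, 31]
push(33) -> [29, 31, 33]
push(7) -> [29, 31, 33, 7]
peek()->7
pop()->7, [29, 31, 33]
peek()->33
push(9) -> [29, 31, 33, 9]

Final stack: [29, 31, 33, 9]


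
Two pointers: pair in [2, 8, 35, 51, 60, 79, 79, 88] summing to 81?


lo=0(2)+hi=7(88)=90
lo=0(2)+hi=6(79)=81

Yes: 2+79=81


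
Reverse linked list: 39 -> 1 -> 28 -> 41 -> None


Step 1: curr=39, set curr.next=prev(None) | reversed so far: 39
Step 2: curr=1, set curr.next=prev(39) | reversed so far: 1 -> 39
Step 3: curr=28, set curr.next=prev(1) | reversed so far: 28 -> 1 -> 39
Step 4: curr=41, set curr.next=prev(28) | reversed so far: 41 -> 28 -> 1 -> 39

41 -> 28 -> 1 -> 39 -> None


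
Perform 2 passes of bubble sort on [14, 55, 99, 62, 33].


Initial: [14, 55, 99, 62, 33]
Pass 1: [14, 55, 62, 33, 99] (2 swaps)
Pass 2: [14, 55, 33, 62, 99] (1 swaps)

After 2 passes: [14, 55, 33, 62, 99]


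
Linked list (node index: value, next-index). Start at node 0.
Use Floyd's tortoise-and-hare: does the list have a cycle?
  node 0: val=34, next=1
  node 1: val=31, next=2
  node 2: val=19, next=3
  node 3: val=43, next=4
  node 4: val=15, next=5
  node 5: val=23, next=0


Floyd's tortoise (slow, +1) and hare (fast, +2):
  init: slow=0, fast=0
  step 1: slow=1, fast=2
  step 2: slow=2, fast=4
  step 3: slow=3, fast=0
  step 4: slow=4, fast=2
  step 5: slow=5, fast=4
  step 6: slow=0, fast=0
  slow == fast at node 0: cycle detected

Cycle: yes


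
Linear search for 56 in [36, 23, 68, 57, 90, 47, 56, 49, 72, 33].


i=0: 36!=56
i=1: 23!=56
i=2: 68!=56
i=3: 57!=56
i=4: 90!=56
i=5: 47!=56
i=6: 56==56 found!

Found at 6, 7 comps


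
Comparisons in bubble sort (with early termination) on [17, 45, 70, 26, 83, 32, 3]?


Algorithm: bubble sort (with early termination)
Input: [17, 45, 70, 26, 83, 32, 3]
Sorted: [3, 17, 26, 32, 45, 70, 83]

21


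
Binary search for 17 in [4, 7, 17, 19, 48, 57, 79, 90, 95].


Step 1: lo=0, hi=8, mid=4, val=48
Step 2: lo=0, hi=3, mid=1, val=7
Step 3: lo=2, hi=3, mid=2, val=17

Found at index 2


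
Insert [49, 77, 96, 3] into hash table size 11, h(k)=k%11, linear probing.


Insert 49: h=5 -> slot 5
Insert 77: h=0 -> slot 0
Insert 96: h=8 -> slot 8
Insert 3: h=3 -> slot 3

Table: [77, None, None, 3, None, 49, None, None, 96, None, None]


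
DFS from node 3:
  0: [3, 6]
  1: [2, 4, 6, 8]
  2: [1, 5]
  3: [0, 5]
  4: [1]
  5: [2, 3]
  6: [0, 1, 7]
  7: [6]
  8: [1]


Visit 3, push [5, 0]
Visit 0, push [6]
Visit 6, push [7, 1]
Visit 1, push [8, 4, 2]
Visit 2, push [5]
Visit 5, push []
Visit 4, push []
Visit 8, push []
Visit 7, push []

DFS order: [3, 0, 6, 1, 2, 5, 4, 8, 7]


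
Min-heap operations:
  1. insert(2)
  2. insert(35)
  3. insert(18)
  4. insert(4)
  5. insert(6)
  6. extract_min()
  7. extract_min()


insert(2) -> [2]
insert(35) -> [2, 35]
insert(18) -> [2, 35, 18]
insert(4) -> [2, 4, 18, 35]
insert(6) -> [2, 4, 18, 35, 6]
extract_min()->2, [4, 6, 18, 35]
extract_min()->4, [6, 35, 18]

Final heap: [6, 35, 18]


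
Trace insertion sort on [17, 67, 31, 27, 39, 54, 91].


Initial: [17, 67, 31, 27, 39, 54, 91]
Insert 67: [17, 67, 31, 27, 39, 54, 91]
Insert 31: [17, 31, 67, 27, 39, 54, 91]
Insert 27: [17, 27, 31, 67, 39, 54, 91]
Insert 39: [17, 27, 31, 39, 67, 54, 91]
Insert 54: [17, 27, 31, 39, 54, 67, 91]
Insert 91: [17, 27, 31, 39, 54, 67, 91]

Sorted: [17, 27, 31, 39, 54, 67, 91]


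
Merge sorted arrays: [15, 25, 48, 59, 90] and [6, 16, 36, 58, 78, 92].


Take 6 from B
Take 15 from A
Take 16 from B
Take 25 from A
Take 36 from B
Take 48 from A
Take 58 from B
Take 59 from A
Take 78 from B
Take 90 from A

Merged: [6, 15, 16, 25, 36, 48, 58, 59, 78, 90, 92]


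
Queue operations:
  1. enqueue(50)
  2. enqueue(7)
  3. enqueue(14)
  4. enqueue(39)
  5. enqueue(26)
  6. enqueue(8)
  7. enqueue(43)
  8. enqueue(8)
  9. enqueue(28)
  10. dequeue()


enqueue(50) -> [50]
enqueue(7) -> [50, 7]
enqueue(14) -> [50, 7, 14]
enqueue(39) -> [50, 7, 14, 39]
enqueue(26) -> [50, 7, 14, 39, 26]
enqueue(8) -> [50, 7, 14, 39, 26, 8]
enqueue(43) -> [50, 7, 14, 39, 26, 8, 43]
enqueue(8) -> [50, 7, 14, 39, 26, 8, 43, 8]
enqueue(28) -> [50, 7, 14, 39, 26, 8, 43, 8, 28]
dequeue()->50, [7, 14, 39, 26, 8, 43, 8, 28]

Final queue: [7, 14, 39, 26, 8, 43, 8, 28]


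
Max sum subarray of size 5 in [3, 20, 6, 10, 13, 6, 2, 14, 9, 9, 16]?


[0:5]: 52
[1:6]: 55
[2:7]: 37
[3:8]: 45
[4:9]: 44
[5:10]: 40
[6:11]: 50

Max: 55 at [1:6]


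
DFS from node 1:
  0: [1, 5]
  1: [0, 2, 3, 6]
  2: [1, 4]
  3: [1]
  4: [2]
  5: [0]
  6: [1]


Visit 1, push [6, 3, 2, 0]
Visit 0, push [5]
Visit 5, push []
Visit 2, push [4]
Visit 4, push []
Visit 3, push []
Visit 6, push []

DFS order: [1, 0, 5, 2, 4, 3, 6]


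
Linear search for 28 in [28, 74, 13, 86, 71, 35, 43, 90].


i=0: 28==28 found!

Found at 0, 1 comps


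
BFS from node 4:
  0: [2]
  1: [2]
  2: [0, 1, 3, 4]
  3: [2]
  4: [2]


Visit 4, enqueue [2]
Visit 2, enqueue [0, 1, 3]
Visit 0, enqueue []
Visit 1, enqueue []
Visit 3, enqueue []

BFS order: [4, 2, 0, 1, 3]


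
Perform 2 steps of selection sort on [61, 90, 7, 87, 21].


Initial: [61, 90, 7, 87, 21]
Step 1: min=7 at 2
  Swap: [7, 90, 61, 87, 21]
Step 2: min=21 at 4
  Swap: [7, 21, 61, 87, 90]

After 2 steps: [7, 21, 61, 87, 90]


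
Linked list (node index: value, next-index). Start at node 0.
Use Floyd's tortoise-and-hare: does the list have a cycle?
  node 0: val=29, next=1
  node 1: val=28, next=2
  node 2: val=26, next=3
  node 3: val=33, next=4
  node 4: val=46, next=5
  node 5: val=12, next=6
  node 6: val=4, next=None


Floyd's tortoise (slow, +1) and hare (fast, +2):
  init: slow=0, fast=0
  step 1: slow=1, fast=2
  step 2: slow=2, fast=4
  step 3: slow=3, fast=6
  step 4: fast -> None, no cycle

Cycle: no


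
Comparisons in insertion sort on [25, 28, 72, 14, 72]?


Algorithm: insertion sort
Input: [25, 28, 72, 14, 72]
Sorted: [14, 25, 28, 72, 72]

6


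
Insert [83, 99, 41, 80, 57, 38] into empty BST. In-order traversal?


Insert 83: root
Insert 99: R from 83
Insert 41: L from 83
Insert 80: L from 83 -> R from 41
Insert 57: L from 83 -> R from 41 -> L from 80
Insert 38: L from 83 -> L from 41

In-order: [38, 41, 57, 80, 83, 99]


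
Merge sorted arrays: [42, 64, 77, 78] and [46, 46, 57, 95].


Take 42 from A
Take 46 from B
Take 46 from B
Take 57 from B
Take 64 from A
Take 77 from A
Take 78 from A

Merged: [42, 46, 46, 57, 64, 77, 78, 95]


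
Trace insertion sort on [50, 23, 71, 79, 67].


Initial: [50, 23, 71, 79, 67]
Insert 23: [23, 50, 71, 79, 67]
Insert 71: [23, 50, 71, 79, 67]
Insert 79: [23, 50, 71, 79, 67]
Insert 67: [23, 50, 67, 71, 79]

Sorted: [23, 50, 67, 71, 79]
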